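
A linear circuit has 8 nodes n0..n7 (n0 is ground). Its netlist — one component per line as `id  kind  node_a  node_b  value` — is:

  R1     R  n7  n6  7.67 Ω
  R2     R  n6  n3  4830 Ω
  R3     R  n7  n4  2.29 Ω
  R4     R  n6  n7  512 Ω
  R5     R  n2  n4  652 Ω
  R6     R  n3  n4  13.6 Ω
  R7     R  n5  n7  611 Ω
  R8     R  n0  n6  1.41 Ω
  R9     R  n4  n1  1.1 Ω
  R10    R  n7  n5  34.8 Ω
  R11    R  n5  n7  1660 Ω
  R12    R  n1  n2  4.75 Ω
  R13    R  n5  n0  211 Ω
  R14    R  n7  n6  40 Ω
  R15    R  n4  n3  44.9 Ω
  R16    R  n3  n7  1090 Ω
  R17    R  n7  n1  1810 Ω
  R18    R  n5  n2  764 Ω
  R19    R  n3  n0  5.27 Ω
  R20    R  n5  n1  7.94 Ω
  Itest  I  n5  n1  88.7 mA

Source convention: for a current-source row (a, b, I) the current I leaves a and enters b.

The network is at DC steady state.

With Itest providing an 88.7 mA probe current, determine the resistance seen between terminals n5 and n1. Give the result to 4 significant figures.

Apply KCL at each of the 7 non-ground nodes and solve the resulting linear system.
Node n1: branches {R9, R12, R17, R20, Itest} → V_1 = 0.05583
Node n2: branches {R5, R12, R18} → V_2 = 0.05227
Node n3: branches {R2, R6, R15, R16, R19} → V_3 = 0.01210
Node n4: branches {R3, R5, R6, R9, R15} → V_4 = 0.03620
Node n5: branches {R7, R10, R11, R13, R18, R20, Itest} → V_5 = -0.5006
Node n6: branches {R1, R2, R4, R8, R14} → V_6 = 0.0001078
Node n7: branches {R1, R3, R4, R7, R10, R11, R14, R16, R17} → V_7 = 0.0005781

R_eq = 6.273 Ω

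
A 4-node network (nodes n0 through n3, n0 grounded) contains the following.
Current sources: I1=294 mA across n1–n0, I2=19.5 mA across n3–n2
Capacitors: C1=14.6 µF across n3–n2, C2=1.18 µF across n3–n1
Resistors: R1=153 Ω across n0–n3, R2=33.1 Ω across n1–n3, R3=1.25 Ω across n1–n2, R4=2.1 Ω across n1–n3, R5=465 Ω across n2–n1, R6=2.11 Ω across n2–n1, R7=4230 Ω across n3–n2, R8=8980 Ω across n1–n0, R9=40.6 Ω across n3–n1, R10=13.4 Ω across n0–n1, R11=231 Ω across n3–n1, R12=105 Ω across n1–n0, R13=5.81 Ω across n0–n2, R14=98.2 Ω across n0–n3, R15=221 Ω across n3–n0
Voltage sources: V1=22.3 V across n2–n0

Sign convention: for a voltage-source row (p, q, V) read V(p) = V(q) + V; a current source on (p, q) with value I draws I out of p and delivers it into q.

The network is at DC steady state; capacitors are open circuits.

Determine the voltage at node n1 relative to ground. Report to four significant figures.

Element admittances at DC:
  I1: injects 0.294 A into n0 (from n1)
  Y(C1) = 0.000 S between n3,n2
  Y(R1) = 0.006536 S between n0,n3
  Y(R2) = 0.03021 S between n1,n3
  Y(R3) = 0.8000 S between n1,n2
  Y(R4) = 0.4762 S between n1,n3
  Y(R5) = 0.002151 S between n2,n1
  Y(R6) = 0.4739 S between n2,n1
  Y(R7) = 0.0002364 S between n3,n2
  Y(R8) = 0.0001114 S between n1,n0
  Y(R9) = 0.02463 S between n3,n1
  Y(C2) = 0.000 S between n3,n1
  Y(R10) = 0.07463 S between n0,n1
  Y(R11) = 0.004329 S between n3,n1
  Y(R12) = 0.009524 S between n1,n0
  I2: injects 0.0195 A into n2 (from n3)
  Y(R13) = 0.1721 S between n0,n2
  Y(R14) = 0.01018 S between n0,n3
  Y(R15) = 0.004525 S between n3,n0
  V1: constraint V(n2)−V(n0) = 22.3
Assemble and solve the 4×4 MNA system:
  V(n1)=20.38  V(n2)=22.30  V(n3)=19.57
  i(V1)=-6.266

20.38 V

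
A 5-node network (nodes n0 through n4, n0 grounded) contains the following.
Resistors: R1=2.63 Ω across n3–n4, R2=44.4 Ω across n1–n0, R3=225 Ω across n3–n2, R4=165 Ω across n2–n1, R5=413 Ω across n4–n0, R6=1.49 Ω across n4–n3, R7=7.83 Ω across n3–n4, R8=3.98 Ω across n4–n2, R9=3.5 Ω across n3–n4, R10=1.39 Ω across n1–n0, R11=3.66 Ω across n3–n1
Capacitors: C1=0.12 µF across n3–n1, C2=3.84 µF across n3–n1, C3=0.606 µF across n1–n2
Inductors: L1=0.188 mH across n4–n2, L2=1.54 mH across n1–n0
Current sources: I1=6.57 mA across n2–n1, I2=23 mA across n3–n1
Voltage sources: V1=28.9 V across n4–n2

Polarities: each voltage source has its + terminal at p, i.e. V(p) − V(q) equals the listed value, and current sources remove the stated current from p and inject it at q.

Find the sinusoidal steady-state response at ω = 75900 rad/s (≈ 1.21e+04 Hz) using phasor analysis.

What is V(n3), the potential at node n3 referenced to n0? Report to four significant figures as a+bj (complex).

Apply KCL at each of the 4 non-ground nodes and solve the resulting linear system.
Node n1: branches {C1, R2, R4, C2, C3, I1, R10, L2, R11, I2} → V_1 = -0.008990-0.007719j
Node n2: branches {R3, R4, C3, L1, I1, R8, V1} → V_2 = -26.12+2.334j
Node n3: branches {R1, C1, R3, R6, C2, R7, R9, R11, I2} → V_3 = 2.523+1.530j
Node n4: branches {R1, R5, R6, L1, R7, R8, R9, V1} → V_4 = 2.782+2.334j
Source currents: i(V1)=-7.648+0.8422j

2.523+1.530j V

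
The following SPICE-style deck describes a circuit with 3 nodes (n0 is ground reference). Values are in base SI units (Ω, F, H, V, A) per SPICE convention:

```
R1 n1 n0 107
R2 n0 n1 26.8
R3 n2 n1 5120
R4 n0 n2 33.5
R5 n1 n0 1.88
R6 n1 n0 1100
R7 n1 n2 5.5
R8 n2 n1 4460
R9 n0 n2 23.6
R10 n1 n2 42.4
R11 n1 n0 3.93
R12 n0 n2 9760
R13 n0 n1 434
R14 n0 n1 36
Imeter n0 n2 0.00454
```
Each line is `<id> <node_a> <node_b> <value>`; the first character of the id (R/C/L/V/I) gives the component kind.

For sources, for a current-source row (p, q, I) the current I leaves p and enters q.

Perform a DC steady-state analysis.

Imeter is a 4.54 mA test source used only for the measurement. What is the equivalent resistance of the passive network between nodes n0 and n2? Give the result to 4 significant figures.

Element admittances at DC:
  Y(R1) = 0.009346 S between n1,n0
  Y(R2) = 0.03731 S between n0,n1
  Y(R3) = 0.0001953 S between n2,n1
  Y(R4) = 0.02985 S between n0,n2
  Y(R5) = 0.5319 S between n1,n0
  Y(R6) = 0.0009091 S between n1,n0
  Y(R7) = 0.1818 S between n1,n2
  Y(R8) = 0.0002242 S between n2,n1
  Y(R9) = 0.04237 S between n0,n2
  Y(R10) = 0.02358 S between n1,n2
  Y(R11) = 0.2545 S between n1,n0
  Y(R12) = 0.0001025 S between n0,n2
  Y(R13) = 0.002304 S between n0,n1
  Y(R14) = 0.02778 S between n0,n1
  Imeter: injects 0.00454 A into n2 (from n0)
Assemble and solve the 2×2 MNA system:
  V(n1)=0.003661  V(n2)=0.01903

R_eq = 4.192 Ω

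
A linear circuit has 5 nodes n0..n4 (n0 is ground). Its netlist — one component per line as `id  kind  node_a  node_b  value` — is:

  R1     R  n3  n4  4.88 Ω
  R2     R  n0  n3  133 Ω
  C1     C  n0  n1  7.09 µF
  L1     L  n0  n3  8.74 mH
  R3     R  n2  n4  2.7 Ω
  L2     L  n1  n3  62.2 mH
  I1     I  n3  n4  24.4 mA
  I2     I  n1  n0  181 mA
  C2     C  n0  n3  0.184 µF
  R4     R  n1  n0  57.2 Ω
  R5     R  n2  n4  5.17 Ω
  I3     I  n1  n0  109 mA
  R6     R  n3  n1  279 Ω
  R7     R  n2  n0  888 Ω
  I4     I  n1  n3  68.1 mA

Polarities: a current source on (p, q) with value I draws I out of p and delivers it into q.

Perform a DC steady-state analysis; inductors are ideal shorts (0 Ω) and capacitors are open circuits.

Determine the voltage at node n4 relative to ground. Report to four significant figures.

0.1184 V

Apply KCL at each of the 4 non-ground nodes and solve the resulting linear system.
Node n1: branches {C1, L2, I2, R4, I3, R6, I4} → V_1 = 0.000
Node n2: branches {R3, R5, R7} → V_2 = 0.1182
Node n3: branches {R1, R2, L1, L2, I1, C2, R6, I4} → V_3 = 0.000
Node n4: branches {R1, R3, I1, R5} → V_4 = 0.1184
Source currents: i(L1)=0.2901, i(L2)=-0.3581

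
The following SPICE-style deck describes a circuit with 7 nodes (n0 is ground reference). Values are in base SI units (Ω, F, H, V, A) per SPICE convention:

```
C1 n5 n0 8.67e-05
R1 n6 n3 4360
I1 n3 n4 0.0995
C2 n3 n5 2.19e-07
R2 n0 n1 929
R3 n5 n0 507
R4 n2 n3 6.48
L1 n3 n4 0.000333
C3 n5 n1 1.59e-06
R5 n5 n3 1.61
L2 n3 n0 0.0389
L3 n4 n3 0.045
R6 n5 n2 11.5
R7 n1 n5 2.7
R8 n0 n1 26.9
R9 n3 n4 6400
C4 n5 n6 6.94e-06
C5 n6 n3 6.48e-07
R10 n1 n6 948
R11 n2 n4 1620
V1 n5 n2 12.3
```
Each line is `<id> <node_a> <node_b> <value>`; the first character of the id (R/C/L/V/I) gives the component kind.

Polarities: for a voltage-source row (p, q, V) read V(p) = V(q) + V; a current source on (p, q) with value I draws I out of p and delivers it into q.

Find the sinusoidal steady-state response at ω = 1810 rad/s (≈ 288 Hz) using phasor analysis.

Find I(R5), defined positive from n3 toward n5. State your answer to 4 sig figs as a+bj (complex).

-1.524-0.02761j A

MNA unknowns: 6 node voltages V₁..V_6 plus 1 source current (V1)
C1: Y=0.000+0.1569j on G[5,0]
R1: Y=0.0002294+0.000j on G[6,3]
I1: z[3]−=0.0995, z[4]+=0.0995
C2: Y=0.000+0.0003964j on G[3,5]
R2: Y=0.001076+0.000j on G[0,1]
R3: Y=0.001972+0.000j on G[5,0]
R4: Y=0.1543+0.000j on G[2,3]
L1: Y=0.000-1.659j on G[3,4]
C3: Y=0.000+0.002878j on G[5,1]
R5: Y=0.6211+0.000j on G[5,3]
L2: Y=0.000-0.01420j on G[3,0]
L3: Y=0.000-0.01228j on G[4,3]
R6: Y=0.08696+0.000j on G[5,2]
R7: Y=0.3704+0.000j on G[1,5]
R8: Y=0.03717+0.000j on G[0,1]
R9: Y=0.0001563+0.000j on G[3,4]
C4: Y=0.000+0.01256j on G[5,6]
C5: Y=0.000+0.001173j on G[6,3]
R10: Y=0.001055+0.000j on G[1,6]
R11: Y=0.0006173+0.000j on G[2,4]
V1: row V5−V2=12.3, i_V1 at 5,2
solve → V1=-0.2071-0.05730j, V2=-12.53-0.06308j, V3=-2.681-0.1075j, V4=-2.681-0.05164j, V5=-0.2279-0.06308j, V6=-0.4392-0.04726j
aux → i_V1=-2.595+0.006853j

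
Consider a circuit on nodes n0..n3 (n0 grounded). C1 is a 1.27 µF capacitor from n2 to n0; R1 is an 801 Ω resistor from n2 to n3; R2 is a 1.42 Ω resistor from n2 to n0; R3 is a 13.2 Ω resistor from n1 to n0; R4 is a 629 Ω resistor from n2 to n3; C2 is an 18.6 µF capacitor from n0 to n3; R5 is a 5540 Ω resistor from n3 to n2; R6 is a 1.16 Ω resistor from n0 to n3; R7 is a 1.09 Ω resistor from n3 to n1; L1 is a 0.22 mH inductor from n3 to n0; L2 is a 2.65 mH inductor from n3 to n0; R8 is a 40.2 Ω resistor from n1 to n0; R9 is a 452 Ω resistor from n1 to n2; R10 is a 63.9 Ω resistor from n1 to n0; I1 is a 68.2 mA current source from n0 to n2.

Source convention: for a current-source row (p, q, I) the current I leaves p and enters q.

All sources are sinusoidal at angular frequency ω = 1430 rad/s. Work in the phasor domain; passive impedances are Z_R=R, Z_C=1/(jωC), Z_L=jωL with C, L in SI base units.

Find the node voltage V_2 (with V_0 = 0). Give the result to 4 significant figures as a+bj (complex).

MNA unknowns: 3 node voltages V₁..V_3
C1: Y=0.000+0.001816j on G[2,0]
R1: Y=0.001248+0.000j on G[2,3]
R2: Y=0.7042+0.000j on G[2,0]
R3: Y=0.07576+0.000j on G[1,0]
R4: Y=0.001590+0.000j on G[2,3]
C2: Y=0.000+0.02660j on G[0,3]
R5: Y=0.0001805+0.000j on G[3,2]
R6: Y=0.8621+0.000j on G[0,3]
R7: Y=0.9174+0.000j on G[3,1]
L1: Y=0.000-3.179j on G[3,0]
L2: Y=0.000-0.2639j on G[3,0]
R8: Y=0.02488+0.000j on G[1,0]
R9: Y=0.002212+0.000j on G[1,2]
R10: Y=0.01565+0.000j on G[1,0]
I1: z[0]−=0.0682, z[2]+=0.0682
solve → V1=0.0002382+0.0001142j, V2=0.09613-0.0002452j, V3=3.714e-05+0.0001295j

0.09613-0.0002452j V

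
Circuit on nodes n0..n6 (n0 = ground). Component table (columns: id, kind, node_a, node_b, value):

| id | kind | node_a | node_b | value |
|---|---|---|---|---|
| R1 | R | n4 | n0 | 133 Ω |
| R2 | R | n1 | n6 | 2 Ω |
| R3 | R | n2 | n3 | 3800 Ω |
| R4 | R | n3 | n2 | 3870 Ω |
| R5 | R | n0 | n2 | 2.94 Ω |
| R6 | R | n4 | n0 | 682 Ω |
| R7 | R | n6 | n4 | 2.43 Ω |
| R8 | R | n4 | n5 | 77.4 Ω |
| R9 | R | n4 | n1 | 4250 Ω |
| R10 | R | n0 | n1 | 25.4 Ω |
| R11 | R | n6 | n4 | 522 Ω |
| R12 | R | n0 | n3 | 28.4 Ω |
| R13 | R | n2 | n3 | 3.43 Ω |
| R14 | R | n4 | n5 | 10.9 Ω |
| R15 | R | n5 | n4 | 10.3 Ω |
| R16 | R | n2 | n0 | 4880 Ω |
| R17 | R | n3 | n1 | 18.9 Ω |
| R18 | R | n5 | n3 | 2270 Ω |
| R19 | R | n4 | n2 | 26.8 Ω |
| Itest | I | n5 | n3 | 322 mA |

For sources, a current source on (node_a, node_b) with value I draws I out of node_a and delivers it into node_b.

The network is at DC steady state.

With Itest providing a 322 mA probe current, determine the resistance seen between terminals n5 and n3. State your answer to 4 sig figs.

MNA unknowns: 6 node voltages V₁..V_6
R1: Y=0.007519 on G[4,0]
R2: Y=0.5000 on G[1,6]
R3: Y=0.0002632 on G[2,3]
R4: Y=0.0002584 on G[3,2]
R5: Y=0.3401 on G[0,2]
R6: Y=0.001466 on G[4,0]
R7: Y=0.4115 on G[6,4]
R8: Y=0.01292 on G[4,5]
R9: Y=0.0002353 on G[4,1]
R10: Y=0.03937 on G[0,1]
R11: Y=0.001916 on G[6,4]
R12: Y=0.03521 on G[0,3]
R13: Y=0.2915 on G[2,3]
R14: Y=0.09174 on G[4,5]
R15: Y=0.09709 on G[5,4]
R16: Y=0.0002049 on G[2,0]
R17: Y=0.05291 on G[3,1]
R18: Y=0.0004405 on G[5,3]
R19: Y=0.03731 on G[4,2]
Itest: z[5]−=0.322, z[3]+=0.322
solve → V1=-1.685, V2=0.1847, V3=0.7487, V4=-2.546, V5=-4.131, V6=-2.075

R_eq = 15.16 Ω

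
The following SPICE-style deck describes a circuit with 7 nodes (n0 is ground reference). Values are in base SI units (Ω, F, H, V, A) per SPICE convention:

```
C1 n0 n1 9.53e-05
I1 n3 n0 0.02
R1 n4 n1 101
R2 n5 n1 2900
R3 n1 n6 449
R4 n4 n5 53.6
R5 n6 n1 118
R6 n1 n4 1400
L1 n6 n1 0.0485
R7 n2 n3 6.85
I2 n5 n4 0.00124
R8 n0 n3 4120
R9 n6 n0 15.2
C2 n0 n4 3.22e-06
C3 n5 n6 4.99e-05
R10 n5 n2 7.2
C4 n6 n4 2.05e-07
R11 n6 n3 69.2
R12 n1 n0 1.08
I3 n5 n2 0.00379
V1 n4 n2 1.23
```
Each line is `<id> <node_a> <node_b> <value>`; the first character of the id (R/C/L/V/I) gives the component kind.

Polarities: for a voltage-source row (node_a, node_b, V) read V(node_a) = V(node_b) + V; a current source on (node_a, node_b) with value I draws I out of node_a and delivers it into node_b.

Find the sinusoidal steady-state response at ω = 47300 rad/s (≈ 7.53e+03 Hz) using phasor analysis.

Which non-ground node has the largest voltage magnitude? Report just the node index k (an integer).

3

Apply KCL at each of the 6 non-ground nodes and solve the resulting linear system.
Node n1: branches {C1, R1, R2, R3, R5, R6, L1, R12} → V_1 = -0.001086+0.001343j
Node n2: branches {R7, R10, I3, V1} → V_2 = -1.146-0.2265j
Node n3: branches {I1, R7, R8, R11} → V_3 = -1.230-0.2183j
Node n4: branches {R1, R4, R6, I2, C2, C4, V1} → V_4 = 0.08439-0.2265j
Node n5: branches {R2, R4, I2, C3, R10, I3} → V_5 = -0.7238-0.1186j
Node n6: branches {R3, R5, L1, R9, C3, C4, R11} → V_6 = -0.7166-0.1391j
Source currents: i(V1)=-0.05009-0.01619j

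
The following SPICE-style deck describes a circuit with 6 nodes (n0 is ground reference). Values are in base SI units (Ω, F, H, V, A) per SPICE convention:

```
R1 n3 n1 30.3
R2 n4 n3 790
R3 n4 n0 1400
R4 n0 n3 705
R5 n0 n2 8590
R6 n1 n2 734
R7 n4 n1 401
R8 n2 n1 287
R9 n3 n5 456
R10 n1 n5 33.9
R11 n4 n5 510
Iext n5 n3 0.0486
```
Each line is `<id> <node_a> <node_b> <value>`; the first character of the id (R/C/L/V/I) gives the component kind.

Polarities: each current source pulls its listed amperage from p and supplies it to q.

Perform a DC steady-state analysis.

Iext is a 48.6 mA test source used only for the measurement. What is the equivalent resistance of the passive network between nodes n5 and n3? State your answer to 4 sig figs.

MNA unknowns: 5 node voltages V₁..V_5
R1: Y=0.03300 on G[3,1]
R2: Y=0.001266 on G[4,3]
R3: Y=0.0007143 on G[4,0]
R4: Y=0.001418 on G[0,3]
R5: Y=0.0001164 on G[0,2]
R6: Y=0.001362 on G[1,2]
R7: Y=0.002494 on G[4,1]
R8: Y=0.003484 on G[2,1]
R9: Y=0.002193 on G[3,5]
R10: Y=0.02950 on G[1,5]
R11: Y=0.001961 on G[4,5]
Iext: z[5]−=0.0486, z[3]+=0.0486
solve → V1=-0.7462, V2=-0.7287, V3=0.4823, V4=-0.8390, V5=-2.116

R_eq = 53.46 Ω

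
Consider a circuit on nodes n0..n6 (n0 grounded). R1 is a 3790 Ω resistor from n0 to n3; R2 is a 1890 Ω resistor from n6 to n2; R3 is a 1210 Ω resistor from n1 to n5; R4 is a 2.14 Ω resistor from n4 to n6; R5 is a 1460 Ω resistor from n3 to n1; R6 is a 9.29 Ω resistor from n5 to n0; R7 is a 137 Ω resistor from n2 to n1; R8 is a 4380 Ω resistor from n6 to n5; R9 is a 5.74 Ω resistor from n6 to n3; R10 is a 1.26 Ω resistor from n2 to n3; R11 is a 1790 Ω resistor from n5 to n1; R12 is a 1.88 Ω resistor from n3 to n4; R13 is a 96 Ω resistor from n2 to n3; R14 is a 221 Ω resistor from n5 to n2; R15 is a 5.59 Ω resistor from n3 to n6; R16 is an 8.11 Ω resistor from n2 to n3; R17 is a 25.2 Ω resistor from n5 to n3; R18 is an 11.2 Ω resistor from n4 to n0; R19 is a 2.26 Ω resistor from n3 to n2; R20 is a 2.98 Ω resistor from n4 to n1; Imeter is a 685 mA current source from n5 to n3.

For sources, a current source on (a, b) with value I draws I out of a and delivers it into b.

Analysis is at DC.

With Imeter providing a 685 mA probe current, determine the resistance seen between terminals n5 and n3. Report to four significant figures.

R_eq = 10.93 Ω

Apply KCL at each of the 6 non-ground nodes and solve the resulting linear system.
Node n1: branches {R3, R5, R7, R11, R20} → V_1 = 3.809
Node n2: branches {R2, R7, R10, R13, R14, R16, R19} → V_2 = 4.275
Node n3: branches {R1, R5, R9, R10, R12, R13, R15, R16, R17, R19, Imeter} → V_3 = 4.302
Node n4: branches {R4, R12, R18, R20} → V_4 = 3.827
Node n5: branches {R3, R6, R8, R11, R14, R17, Imeter} → V_5 = -3.185
Node n6: branches {R2, R4, R8, R9, R15} → V_6 = 4.030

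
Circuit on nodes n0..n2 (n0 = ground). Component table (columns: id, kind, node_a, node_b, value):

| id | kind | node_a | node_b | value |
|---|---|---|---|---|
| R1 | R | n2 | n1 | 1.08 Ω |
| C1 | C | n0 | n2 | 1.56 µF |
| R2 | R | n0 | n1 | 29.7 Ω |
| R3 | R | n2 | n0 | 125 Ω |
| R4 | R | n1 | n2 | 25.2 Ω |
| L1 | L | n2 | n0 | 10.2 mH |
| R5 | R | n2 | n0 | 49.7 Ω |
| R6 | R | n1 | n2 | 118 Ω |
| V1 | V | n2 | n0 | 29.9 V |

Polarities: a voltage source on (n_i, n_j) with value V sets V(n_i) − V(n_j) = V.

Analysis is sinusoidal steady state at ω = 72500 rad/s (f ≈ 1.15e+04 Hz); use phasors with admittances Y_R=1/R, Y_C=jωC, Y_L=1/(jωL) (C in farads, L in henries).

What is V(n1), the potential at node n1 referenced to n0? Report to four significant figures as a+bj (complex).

28.90+0.000j V

Element admittances at ω=72500 rad/s:
  Y(R1) = 0.9259+0.000j S between n2,n1
  Y(C1) = 0.000+0.1131j S between n0,n2
  Y(R2) = 0.03367+0.000j S between n0,n1
  Y(R3) = 0.008000+0.000j S between n2,n0
  Y(R4) = 0.03968+0.000j S between n1,n2
  Y(L1) = 0.000-0.001352j S between n2,n0
  Y(R5) = 0.02012+0.000j S between n2,n0
  Y(R6) = 0.008475+0.000j S between n1,n2
  V1: constraint V(n2)−V(n0) = 29.9
Assemble and solve the 3×3 MNA system:
  V(n1)=28.90+0.000j  V(n2)=29.90+0.000j
  i(V1)=-1.814-3.341j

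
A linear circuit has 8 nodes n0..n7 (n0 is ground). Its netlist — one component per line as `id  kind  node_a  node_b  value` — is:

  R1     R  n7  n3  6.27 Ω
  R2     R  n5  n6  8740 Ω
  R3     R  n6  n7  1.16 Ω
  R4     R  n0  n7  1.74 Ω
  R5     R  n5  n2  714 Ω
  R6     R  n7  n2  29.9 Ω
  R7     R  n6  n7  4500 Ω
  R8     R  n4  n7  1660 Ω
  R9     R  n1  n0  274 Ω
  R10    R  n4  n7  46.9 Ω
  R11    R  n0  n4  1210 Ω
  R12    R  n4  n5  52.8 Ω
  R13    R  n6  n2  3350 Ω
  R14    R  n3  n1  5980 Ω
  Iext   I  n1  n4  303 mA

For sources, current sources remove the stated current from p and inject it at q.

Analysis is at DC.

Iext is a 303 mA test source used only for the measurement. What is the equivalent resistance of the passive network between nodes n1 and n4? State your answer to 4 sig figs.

MNA unknowns: 7 node voltages V₁..V_7
R1: Y=0.1595 on G[7,3]
R2: Y=0.0001144 on G[5,6]
R3: Y=0.8621 on G[6,7]
R4: Y=0.5747 on G[0,7]
R5: Y=0.001401 on G[5,2]
R6: Y=0.03344 on G[7,2]
R7: Y=0.0002222 on G[6,7]
R8: Y=0.0006024 on G[4,7]
R9: Y=0.003650 on G[1,0]
R10: Y=0.02132 on G[4,7]
R11: Y=0.0008264 on G[0,4]
R12: Y=0.01894 on G[4,5]
R13: Y=0.0002985 on G[6,2]
R14: Y=0.0001672 on G[3,1]
Iext: z[1]−=0.303, z[4]+=0.303
solve → V1=-79.37, V2=0.9498, V3=0.4016, V4=13.04, V5=12.14, V6=0.4870, V7=0.4853

R_eq = 305.0 Ω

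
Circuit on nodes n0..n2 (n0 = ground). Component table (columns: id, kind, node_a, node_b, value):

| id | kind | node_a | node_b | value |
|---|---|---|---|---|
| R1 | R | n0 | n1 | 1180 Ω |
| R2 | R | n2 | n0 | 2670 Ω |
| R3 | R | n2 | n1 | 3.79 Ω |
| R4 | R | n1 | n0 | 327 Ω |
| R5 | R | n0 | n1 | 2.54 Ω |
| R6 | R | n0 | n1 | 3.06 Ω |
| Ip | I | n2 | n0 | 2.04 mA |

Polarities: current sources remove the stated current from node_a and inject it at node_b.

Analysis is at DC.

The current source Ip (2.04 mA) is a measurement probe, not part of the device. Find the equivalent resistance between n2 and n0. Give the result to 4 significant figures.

R_eq = 5.160 Ω

MNA unknowns: 2 node voltages V₁..V_2
R1: Y=0.0008475 on G[0,1]
R2: Y=0.0003745 on G[2,0]
R3: Y=0.2639 on G[2,1]
R4: Y=0.003058 on G[1,0]
R5: Y=0.3937 on G[0,1]
R6: Y=0.3268 on G[0,1]
Ip: z[2]−=0.00204, z[0]+=0.00204
solve → V1=-0.002811, V2=-0.01053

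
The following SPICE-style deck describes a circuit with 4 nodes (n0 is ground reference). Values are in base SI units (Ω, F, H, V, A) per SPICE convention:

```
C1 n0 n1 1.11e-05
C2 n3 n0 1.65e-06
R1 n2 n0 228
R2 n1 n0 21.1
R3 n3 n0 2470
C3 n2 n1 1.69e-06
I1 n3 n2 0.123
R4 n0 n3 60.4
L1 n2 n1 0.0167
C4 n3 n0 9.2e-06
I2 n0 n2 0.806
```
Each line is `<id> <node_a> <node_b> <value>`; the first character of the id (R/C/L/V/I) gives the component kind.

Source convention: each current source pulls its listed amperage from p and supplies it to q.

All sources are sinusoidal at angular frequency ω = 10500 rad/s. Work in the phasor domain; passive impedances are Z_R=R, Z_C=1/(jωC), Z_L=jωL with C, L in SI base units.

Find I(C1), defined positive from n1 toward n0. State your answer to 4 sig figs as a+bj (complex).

Element admittances at ω=10500 rad/s:
  Y(C1) = 0.000+0.1166j S between n0,n1
  Y(C2) = 0.000+0.01733j S between n3,n0
  Y(R1) = 0.004386+0.000j S between n2,n0
  Y(R2) = 0.04739+0.000j S between n1,n0
  Y(R3) = 0.0004049+0.000j S between n3,n0
  Y(C3) = 0.000+0.01775j S between n2,n1
  I1: injects 0.123 A into n2 (from n3)
  Y(R4) = 0.01656+0.000j S between n0,n3
  Y(L1) = 0.000-0.005703j S between n2,n1
  Y(C4) = 0.000+0.09660j S between n3,n0
  I2: injects 0.806 A into n2 (from n0)
Assemble and solve the 3×3 MNA system:
  V(n1)=4.672-4.923j  V(n2)=30.51-70.95j  V(n3)=-0.1573+1.056j

0.5737+0.5445j A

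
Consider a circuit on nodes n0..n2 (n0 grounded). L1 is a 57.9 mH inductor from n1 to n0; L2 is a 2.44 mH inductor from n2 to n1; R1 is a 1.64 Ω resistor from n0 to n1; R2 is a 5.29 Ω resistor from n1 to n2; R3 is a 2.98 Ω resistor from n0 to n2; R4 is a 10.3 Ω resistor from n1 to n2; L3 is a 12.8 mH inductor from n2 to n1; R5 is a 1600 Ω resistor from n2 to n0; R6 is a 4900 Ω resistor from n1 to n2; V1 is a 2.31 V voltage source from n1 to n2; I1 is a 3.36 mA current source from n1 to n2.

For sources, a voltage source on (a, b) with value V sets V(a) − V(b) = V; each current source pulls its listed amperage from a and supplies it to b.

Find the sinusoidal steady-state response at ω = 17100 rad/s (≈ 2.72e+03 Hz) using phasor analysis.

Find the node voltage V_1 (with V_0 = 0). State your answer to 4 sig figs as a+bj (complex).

Apply KCL at each of the 2 non-ground nodes and solve the resulting linear system.
Node n1: branches {L1, L2, R1, R2, R4, L3, R6, V1, I1} → V_1 = 0.8210+0.0008766j
Node n2: branches {L2, R2, R3, R4, L3, R5, R6, V1, I1} → V_2 = -1.489+0.0008766j
Source currents: i(V1)=-1.165+0.06621j

0.8210+0.0008766j V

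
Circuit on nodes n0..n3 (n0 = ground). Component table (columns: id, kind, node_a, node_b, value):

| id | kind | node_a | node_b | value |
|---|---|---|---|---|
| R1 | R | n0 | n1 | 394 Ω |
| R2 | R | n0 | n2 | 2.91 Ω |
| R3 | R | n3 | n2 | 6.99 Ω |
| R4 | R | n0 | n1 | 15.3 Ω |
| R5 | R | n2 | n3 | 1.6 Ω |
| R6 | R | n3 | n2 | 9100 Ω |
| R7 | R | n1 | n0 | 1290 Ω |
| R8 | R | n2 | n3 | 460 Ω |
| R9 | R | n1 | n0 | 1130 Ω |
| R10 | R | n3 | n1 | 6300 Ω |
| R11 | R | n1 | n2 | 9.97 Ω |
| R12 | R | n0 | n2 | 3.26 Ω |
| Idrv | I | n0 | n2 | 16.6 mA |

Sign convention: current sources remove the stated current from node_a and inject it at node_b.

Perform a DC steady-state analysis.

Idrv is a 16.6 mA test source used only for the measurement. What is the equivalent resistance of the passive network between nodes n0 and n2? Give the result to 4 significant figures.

Element admittances at DC:
  Y(R1) = 0.002538 S between n0,n1
  Y(R2) = 0.3436 S between n0,n2
  Y(R3) = 0.1431 S between n3,n2
  Y(R4) = 0.06536 S between n0,n1
  Y(R5) = 0.6250 S between n2,n3
  Y(R6) = 0.0001099 S between n3,n2
  Y(R7) = 0.0007752 S between n1,n0
  Y(R8) = 0.002174 S between n2,n3
  Y(R9) = 0.0008850 S between n1,n0
  Y(R10) = 0.0001587 S between n3,n1
  Y(R11) = 0.1003 S between n1,n2
  Y(R12) = 0.3067 S between n0,n2
  Idrv: injects 0.0166 A into n2 (from n0)
Assemble and solve the 3×3 MNA system:
  V(n1)=0.01418  V(n2)=0.02401  V(n3)=0.02400

R_eq = 1.446 Ω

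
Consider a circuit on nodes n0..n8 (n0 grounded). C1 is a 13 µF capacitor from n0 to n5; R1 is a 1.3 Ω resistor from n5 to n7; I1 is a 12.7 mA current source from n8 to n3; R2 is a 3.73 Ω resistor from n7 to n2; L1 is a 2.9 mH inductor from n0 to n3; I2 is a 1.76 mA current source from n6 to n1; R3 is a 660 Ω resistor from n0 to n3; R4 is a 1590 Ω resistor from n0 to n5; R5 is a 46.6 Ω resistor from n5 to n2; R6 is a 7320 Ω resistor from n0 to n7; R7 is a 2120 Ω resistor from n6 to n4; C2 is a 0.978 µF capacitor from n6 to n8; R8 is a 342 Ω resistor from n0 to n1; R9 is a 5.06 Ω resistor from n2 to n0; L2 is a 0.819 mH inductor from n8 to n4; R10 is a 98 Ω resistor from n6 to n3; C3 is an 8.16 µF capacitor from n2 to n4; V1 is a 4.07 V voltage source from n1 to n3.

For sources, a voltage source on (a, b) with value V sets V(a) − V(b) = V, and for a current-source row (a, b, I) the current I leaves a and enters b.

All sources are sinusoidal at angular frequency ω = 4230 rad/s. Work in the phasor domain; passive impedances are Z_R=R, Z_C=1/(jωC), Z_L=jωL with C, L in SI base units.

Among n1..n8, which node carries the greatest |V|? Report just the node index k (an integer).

MNA unknowns: 8 node voltages V₁..V_8 plus 1 source current (V1)
C1: Y=0.000+0.05499j on G[0,5]
R1: Y=0.7692+0.000j on G[5,7]
I1: z[8]−=0.0127, z[3]+=0.0127
R2: Y=0.2681+0.000j on G[7,2]
L1: Y=0.000-0.08152j on G[0,3]
I2: z[6]−=0.00176, z[1]+=0.00176
R3: Y=0.001515+0.000j on G[0,3]
R4: Y=0.0006289+0.000j on G[0,5]
R5: Y=0.02146+0.000j on G[5,2]
R6: Y=0.0001366+0.000j on G[0,7]
R7: Y=0.0004717+0.000j on G[6,4]
C2: Y=0.000+0.004137j on G[6,8]
R8: Y=0.002924+0.000j on G[0,1]
R9: Y=0.1976+0.000j on G[2,0]
L2: Y=0.000-0.2887j on G[8,4]
R10: Y=0.01020+0.000j on G[6,3]
C3: Y=0.000+0.03452j on G[2,4]
V1: row V1−V3=4.07, i_V1 at 1,3
solve → V1=4.059+0.0001531j, V2=-0.05401+0.008883j, V3=-0.01106+0.0001531j, V4=-0.08015+0.3526j, V5=-0.04862+0.02095j, V6=-0.2655+0.08858j, V7=-0.05001+0.01783j, V8=-0.07746+0.3118j
aux → i_V1=-0.01011-4.478e-07j

1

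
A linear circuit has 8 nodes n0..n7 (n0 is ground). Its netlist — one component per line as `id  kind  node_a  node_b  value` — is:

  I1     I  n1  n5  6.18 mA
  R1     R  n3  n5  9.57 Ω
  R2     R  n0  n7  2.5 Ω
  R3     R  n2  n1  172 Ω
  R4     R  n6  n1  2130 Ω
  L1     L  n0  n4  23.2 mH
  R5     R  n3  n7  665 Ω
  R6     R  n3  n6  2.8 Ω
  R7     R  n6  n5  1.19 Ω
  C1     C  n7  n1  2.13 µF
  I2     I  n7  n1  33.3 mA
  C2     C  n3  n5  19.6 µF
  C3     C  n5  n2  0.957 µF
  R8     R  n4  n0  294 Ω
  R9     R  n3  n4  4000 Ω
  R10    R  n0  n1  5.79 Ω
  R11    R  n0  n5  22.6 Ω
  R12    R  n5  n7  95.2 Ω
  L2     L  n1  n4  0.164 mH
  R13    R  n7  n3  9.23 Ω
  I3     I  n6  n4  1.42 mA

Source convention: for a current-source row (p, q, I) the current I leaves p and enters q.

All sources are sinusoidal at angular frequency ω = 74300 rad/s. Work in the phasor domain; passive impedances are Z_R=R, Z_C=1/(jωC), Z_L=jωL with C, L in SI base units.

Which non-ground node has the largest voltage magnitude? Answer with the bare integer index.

Element admittances at ω=74300 rad/s:
  I1: injects 0.00618 A into n5 (from n1)
  Y(R1) = 0.1045+0.000j S between n3,n5
  Y(R2) = 0.4000+0.000j S between n0,n7
  Y(R3) = 0.005814+0.000j S between n2,n1
  Y(R4) = 0.0004695+0.000j S between n6,n1
  Y(L1) = 0.000-0.0005801j S between n0,n4
  Y(R5) = 0.001504+0.000j S between n3,n7
  Y(R6) = 0.3571+0.000j S between n3,n6
  Y(R7) = 0.8403+0.000j S between n6,n5
  Y(C1) = 0.000+0.1583j S between n7,n1
  I2: injects 0.0333 A into n1 (from n7)
  Y(C2) = 0.000+1.456j S between n3,n5
  Y(C3) = 0.000+0.07111j S between n5,n2
  Y(R8) = 0.003401+0.000j S between n4,n0
  Y(R9) = 0.0002500+0.000j S between n3,n4
  Y(R10) = 0.1727+0.000j S between n0,n1
  Y(R11) = 0.04425+0.000j S between n0,n5
  Y(R12) = 0.01050+0.000j S between n5,n7
  Y(L2) = 0.000-0.08207j S between n1,n4
  Y(R13) = 0.1083+0.000j S between n7,n3
  I3: injects 0.00142 A into n4 (from n6)
Assemble and solve the 7×7 MNA system:
  V(n1)=0.06167-0.07751j  V(n2)=0.003165+0.01296j  V(n3)=0.01060+0.02096j  V(n4)=0.05842-0.06233j  V(n5)=0.01056+0.01774j  V(n6)=0.009407+0.01866j  V(n7)=-0.02820+0.03212j

1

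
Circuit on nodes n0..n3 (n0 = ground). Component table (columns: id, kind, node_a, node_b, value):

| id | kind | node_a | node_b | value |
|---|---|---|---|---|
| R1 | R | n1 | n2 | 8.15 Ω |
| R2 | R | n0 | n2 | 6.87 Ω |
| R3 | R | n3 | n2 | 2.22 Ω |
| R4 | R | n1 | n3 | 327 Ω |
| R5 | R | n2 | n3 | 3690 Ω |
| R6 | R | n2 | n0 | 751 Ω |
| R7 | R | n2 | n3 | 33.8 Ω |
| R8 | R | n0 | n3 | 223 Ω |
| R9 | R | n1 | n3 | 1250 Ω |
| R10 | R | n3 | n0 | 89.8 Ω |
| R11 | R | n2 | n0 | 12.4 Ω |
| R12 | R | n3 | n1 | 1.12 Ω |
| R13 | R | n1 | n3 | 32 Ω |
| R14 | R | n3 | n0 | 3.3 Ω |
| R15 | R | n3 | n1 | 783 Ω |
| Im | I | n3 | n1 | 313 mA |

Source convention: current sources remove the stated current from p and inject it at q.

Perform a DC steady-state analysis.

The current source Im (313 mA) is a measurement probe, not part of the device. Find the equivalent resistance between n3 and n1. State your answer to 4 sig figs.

R_eq = 0.9695 Ω

MNA unknowns: 3 node voltages V₁..V_3
R1: Y=0.1227 on G[1,2]
R2: Y=0.1456 on G[0,2]
R3: Y=0.4505 on G[3,2]
R4: Y=0.003058 on G[1,3]
R5: Y=0.0002710 on G[2,3]
R6: Y=0.001332 on G[2,0]
R7: Y=0.02959 on G[2,3]
R8: Y=0.004484 on G[0,3]
R9: Y=0.0008000 on G[1,3]
R10: Y=0.01114 on G[3,0]
R11: Y=0.08065 on G[2,0]
R12: Y=0.8929 on G[3,1]
R13: Y=0.03125 on G[1,3]
R14: Y=0.3030 on G[3,0]
R15: Y=0.001277 on G[3,1]
Im: z[3]−=0.313, z[1]+=0.313
solve → V1=0.2824, V2=0.02952, V3=-0.02108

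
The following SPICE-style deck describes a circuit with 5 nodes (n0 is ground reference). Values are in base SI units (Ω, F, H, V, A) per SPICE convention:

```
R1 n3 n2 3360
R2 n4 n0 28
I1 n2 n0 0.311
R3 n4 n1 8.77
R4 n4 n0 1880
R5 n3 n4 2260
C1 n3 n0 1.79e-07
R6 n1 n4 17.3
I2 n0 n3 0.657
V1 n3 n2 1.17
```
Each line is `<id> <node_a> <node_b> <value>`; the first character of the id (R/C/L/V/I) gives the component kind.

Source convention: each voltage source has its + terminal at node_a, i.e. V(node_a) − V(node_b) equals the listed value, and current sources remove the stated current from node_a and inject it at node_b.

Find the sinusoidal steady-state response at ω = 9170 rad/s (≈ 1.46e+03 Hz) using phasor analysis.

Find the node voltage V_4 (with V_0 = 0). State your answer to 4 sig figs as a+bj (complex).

0.6322-2.374j V

Apply KCL at each of the 4 non-ground nodes and solve the resulting linear system.
Node n1: branches {R3, R6} → V_1 = 0.6322-2.374j
Node n2: branches {R1, I1, V1} → V_2 = 51.25-196.8j
Node n3: branches {R1, R5, C1, I2, V1} → V_3 = 52.42-196.8j
Node n4: branches {R2, R3, R4, R5, R6} → V_4 = 0.6322-2.374j
Source currents: i(V1)=0.3107+0.000j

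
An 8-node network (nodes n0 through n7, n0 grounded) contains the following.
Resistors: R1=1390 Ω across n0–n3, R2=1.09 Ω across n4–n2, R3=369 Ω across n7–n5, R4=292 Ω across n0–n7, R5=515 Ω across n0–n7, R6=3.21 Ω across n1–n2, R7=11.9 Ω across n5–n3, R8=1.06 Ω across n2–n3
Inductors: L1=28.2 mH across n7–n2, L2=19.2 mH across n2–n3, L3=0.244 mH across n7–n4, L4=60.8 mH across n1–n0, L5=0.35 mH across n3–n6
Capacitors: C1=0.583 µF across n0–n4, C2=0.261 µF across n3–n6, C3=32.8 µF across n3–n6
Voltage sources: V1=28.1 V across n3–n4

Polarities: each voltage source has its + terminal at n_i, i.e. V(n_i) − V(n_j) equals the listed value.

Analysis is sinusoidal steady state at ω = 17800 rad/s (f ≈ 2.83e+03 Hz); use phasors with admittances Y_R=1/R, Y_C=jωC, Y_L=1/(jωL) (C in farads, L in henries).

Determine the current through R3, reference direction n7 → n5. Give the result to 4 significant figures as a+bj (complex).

Apply KCL at each of the 7 non-ground nodes and solve the resulting linear system.
Node n1: branches {R6, L4} → V_1 = 14.07+2.182j
Node n2: branches {R2, L1, L2, R6, R8} → V_2 = 14.08+2.140j
Node n3: branches {R1, L2, C2, R7, L5, R8, C3, V1} → V_3 = 27.94+2.140j
Node n4: branches {R2, C1, L3, V1} → V_4 = -0.1649+2.140j
Node n5: branches {R3, R7} → V_5 = 27.06+2.150j
Node n6: branches {C2, L5, C3} → V_6 = 27.94+2.140j
Node n7: branches {R3, L1, R4, R5, L3} → V_7 = 0.01763+2.455j
Source currents: i(V1)=-13.16+0.04007j

-0.07329+0.0008275j A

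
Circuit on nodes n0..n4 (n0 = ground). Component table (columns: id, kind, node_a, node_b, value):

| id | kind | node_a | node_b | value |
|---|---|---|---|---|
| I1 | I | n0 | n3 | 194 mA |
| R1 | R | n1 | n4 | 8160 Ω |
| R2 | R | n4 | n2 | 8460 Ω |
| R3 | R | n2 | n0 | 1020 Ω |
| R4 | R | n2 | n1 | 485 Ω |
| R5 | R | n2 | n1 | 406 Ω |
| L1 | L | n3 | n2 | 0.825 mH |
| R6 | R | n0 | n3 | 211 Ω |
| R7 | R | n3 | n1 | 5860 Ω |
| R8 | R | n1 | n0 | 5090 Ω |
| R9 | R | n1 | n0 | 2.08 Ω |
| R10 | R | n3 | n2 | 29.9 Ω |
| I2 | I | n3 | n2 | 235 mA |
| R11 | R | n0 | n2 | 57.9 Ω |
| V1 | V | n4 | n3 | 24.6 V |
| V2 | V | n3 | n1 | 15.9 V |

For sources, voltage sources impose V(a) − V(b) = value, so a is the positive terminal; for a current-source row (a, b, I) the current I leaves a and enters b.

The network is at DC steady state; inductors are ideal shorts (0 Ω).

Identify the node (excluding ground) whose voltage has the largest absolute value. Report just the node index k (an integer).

MNA unknowns: 4 node voltages V₁..V_4 plus 3 source currents (L1, V1, V2)
I1: z[0]−=0.194, z[3]+=0.194
R1: Y=0.0001225 on G[1,4]
R2: Y=0.0001182 on G[4,2]
R3: Y=0.0009804 on G[2,0]
R4: Y=0.002062 on G[2,1]
R5: Y=0.002463 on G[2,1]
L1: row V3−V2=0, i_L1 at 3,2
R6: Y=0.004739 on G[0,3]
R7: Y=0.0001706 on G[3,1]
R8: Y=0.0001965 on G[1,0]
R9: Y=0.4808 on G[1,0]
R10: Y=0.03344 on G[3,2]
I2: z[3]−=0.235, z[2]+=0.235
R11: Y=0.01727 on G[0,2]
V1: row V4−V3=24.6, i_V1 at 4,3
V2: row V3−V1=15.9, i_V2 at 3,1
solve → V1=-0.3404, V2=15.56, V3=15.56, V4=40.16
aux → i_L1=0.1180, i_V1=-0.007871, i_V2=-0.2434

4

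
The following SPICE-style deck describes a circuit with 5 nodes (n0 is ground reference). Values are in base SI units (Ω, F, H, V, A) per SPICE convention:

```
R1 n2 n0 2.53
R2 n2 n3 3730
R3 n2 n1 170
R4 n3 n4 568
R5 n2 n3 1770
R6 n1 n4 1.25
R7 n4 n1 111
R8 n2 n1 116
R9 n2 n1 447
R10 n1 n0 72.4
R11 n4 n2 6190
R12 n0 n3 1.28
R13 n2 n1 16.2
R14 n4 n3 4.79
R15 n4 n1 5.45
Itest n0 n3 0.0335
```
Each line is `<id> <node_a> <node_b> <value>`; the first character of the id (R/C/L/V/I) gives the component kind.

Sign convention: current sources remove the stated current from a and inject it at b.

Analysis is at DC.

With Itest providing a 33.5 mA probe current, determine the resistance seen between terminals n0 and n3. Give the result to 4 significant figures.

R_eq = 1.196 Ω

Apply KCL at each of the 4 non-ground nodes and solve the resulting linear system.
Node n1: branches {R3, R6, R7, R8, R9, R10, R13, R15} → V_1 = 0.02751
Node n2: branches {R1, R2, R3, R5, R8, R9, R11, R13} → V_2 = 0.004627
Node n3: branches {R2, R4, R5, R12, R14, Itest} → V_3 = 0.04005
Node n4: branches {R4, R6, R7, R11, R14, R15} → V_4 = 0.02970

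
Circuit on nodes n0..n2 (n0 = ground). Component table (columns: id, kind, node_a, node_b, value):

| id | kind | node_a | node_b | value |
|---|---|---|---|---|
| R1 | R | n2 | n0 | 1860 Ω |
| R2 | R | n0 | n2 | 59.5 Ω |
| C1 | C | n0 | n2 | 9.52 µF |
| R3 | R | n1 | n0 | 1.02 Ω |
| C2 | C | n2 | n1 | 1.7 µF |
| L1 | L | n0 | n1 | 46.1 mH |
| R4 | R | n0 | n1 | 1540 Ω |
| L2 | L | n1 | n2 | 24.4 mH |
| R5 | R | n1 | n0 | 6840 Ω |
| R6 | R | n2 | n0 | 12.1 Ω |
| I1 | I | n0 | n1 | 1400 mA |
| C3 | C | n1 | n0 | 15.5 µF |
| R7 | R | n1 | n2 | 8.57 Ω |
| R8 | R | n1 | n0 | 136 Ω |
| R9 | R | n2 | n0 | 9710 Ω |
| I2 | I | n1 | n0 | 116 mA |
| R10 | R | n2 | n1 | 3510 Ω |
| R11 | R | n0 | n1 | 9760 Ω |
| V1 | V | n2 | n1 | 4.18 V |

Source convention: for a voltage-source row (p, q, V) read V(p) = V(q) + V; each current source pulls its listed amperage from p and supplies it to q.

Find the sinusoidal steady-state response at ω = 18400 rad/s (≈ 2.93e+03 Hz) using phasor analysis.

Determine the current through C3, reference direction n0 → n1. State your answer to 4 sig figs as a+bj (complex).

-0.2440-0.1238j A

Element admittances at ω=18400 rad/s:
  Y(R1) = 0.0005376+0.000j S between n2,n0
  Y(R2) = 0.01681+0.000j S between n0,n2
  Y(C1) = 0.000+0.1752j S between n0,n2
  Y(R3) = 0.9804+0.000j S between n1,n0
  Y(C2) = 0.000+0.03128j S between n2,n1
  Y(L1) = 0.000-0.001179j S between n0,n1
  Y(R4) = 0.0006494+0.000j S between n0,n1
  Y(L2) = 0.000-0.002227j S between n1,n2
  Y(R5) = 0.0001462+0.000j S between n1,n0
  Y(R6) = 0.08264+0.000j S between n2,n0
  I1: injects 1.4 A into n1 (from n0)
  Y(C3) = 0.000+0.2852j S between n1,n0
  Y(R7) = 0.1167+0.000j S between n1,n2
  Y(R8) = 0.007353+0.000j S between n1,n0
  Y(R9) = 0.0001030+0.000j S between n2,n0
  I2: injects 0.116 A into n0 (from n1)
  Y(R10) = 0.0002849+0.000j S between n2,n1
  Y(R11) = 0.0001025+0.000j S between n0,n1
  V1: constraint V(n2)−V(n1) = 4.18
Assemble and solve the 3×3 MNA system:
  V(n1)=0.4342-0.8556j  V(n2)=4.614-0.8556j
  i(V1)=-1.101-0.8441j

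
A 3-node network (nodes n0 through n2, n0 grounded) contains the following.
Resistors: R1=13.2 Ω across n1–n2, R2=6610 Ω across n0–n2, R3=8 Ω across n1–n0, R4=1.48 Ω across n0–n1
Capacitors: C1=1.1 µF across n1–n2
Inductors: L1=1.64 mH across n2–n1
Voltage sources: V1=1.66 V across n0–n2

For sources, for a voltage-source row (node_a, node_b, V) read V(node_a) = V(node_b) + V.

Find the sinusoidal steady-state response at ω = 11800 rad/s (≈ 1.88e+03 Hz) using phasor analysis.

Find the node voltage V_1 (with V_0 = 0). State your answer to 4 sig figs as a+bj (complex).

Element admittances at ω=11800 rad/s:
  Y(R1) = 0.07576+0.000j S between n1,n2
  Y(R2) = 0.0001513+0.000j S between n0,n2
  Y(R3) = 0.1250+0.000j S between n1,n0
  Y(C1) = 0.000+0.01298j S between n1,n2
  Y(R4) = 0.6757+0.000j S between n0,n1
  Y(L1) = 0.000-0.05167j S between n2,n1
  V1: constraint V(n0)−V(n2) = 1.66
Assemble and solve the 3×3 MNA system:
  V(n1)=-0.1464+0.06682j  V(n2)=-1.660+0.000j
  i(V1)=-0.1175+0.05350j

-0.1464+0.06682j V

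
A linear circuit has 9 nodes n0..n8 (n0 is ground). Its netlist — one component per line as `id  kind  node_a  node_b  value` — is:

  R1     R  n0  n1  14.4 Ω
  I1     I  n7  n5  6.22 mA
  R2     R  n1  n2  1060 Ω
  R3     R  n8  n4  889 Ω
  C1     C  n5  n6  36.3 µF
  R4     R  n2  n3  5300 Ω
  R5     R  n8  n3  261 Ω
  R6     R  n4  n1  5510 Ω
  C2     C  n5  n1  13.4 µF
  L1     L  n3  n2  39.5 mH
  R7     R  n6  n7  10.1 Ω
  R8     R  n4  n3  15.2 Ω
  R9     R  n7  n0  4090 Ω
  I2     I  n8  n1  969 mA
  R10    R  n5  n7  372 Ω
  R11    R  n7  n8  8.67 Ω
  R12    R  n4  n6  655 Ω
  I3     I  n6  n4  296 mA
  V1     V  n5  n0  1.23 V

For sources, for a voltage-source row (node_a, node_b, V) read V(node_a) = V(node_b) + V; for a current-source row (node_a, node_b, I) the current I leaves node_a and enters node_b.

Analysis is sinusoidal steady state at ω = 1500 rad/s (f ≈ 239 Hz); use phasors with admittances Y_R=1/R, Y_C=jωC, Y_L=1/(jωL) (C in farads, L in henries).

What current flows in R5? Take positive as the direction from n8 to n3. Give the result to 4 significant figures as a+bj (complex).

-0.1706+0.01053j A

MNA unknowns: 8 node voltages V₁..V_8 plus 1 source current (V1)
R1: Y=0.06944+0.000j on G[0,1]
I1: z[7]−=0.00622, z[5]+=0.00622
R2: Y=0.0009434+0.000j on G[1,2]
R3: Y=0.001125+0.000j on G[8,4]
C1: Y=0.000+0.05445j on G[5,6]
R4: Y=0.0001887+0.000j on G[2,3]
R5: Y=0.003831+0.000j on G[8,3]
R6: Y=0.0001815+0.000j on G[4,1]
C2: Y=0.000+0.02010j on G[5,1]
L1: Y=0.000-0.01688j on G[3,2]
R7: Y=0.09901+0.000j on G[6,7]
R8: Y=0.06579+0.000j on G[4,3]
R9: Y=0.0002445+0.000j on G[7,0]
I2: z[8]−=0.969, z[1]+=0.969
R10: Y=0.002688+0.000j on G[5,7]
R11: Y=0.1153+0.000j on G[7,8]
R12: Y=0.001527+0.000j on G[4,6]
I3: z[6]−=0.296, z[4]+=0.296
V1: row V5−V0=1.23, i_V1 at 5,0
solve → V1=13.32-3.229j, V2=31.59+13.29j, V3=30.68+14.32j, V4=33.53+14.40j, V5=1.230+0.000j, V6=-0.04087+17.84j, V7=-7.378+17.19j, V8=-13.84+17.07j
aux → i_V1=-0.9232+0.2200j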